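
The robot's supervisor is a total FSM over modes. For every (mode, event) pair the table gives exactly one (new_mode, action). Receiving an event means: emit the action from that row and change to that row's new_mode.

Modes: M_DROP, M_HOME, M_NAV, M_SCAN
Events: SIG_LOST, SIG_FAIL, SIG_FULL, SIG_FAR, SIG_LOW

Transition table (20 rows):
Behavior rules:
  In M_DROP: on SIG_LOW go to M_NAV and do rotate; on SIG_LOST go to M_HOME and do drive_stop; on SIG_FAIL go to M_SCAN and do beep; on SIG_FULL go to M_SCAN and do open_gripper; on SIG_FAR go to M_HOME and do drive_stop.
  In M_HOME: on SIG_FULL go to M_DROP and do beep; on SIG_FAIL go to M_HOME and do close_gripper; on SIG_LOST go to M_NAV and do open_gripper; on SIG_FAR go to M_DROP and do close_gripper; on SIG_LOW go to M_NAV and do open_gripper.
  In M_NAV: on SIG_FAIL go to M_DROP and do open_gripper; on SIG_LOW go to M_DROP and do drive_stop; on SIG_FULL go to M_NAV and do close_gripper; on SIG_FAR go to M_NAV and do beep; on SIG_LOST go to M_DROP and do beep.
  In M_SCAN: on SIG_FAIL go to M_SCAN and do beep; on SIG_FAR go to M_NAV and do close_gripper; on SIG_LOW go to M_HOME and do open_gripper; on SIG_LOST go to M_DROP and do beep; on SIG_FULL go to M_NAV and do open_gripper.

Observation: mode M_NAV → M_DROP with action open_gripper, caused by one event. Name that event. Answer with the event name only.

SIG_FAIL

try SIG_LOST: (M_NAV, SIG_LOST) → (M_DROP, beep)
try SIG_FAIL: (M_NAV, SIG_FAIL) → (M_DROP, open_gripper)  ← matches
try SIG_FULL: (M_NAV, SIG_FULL) → (M_NAV, close_gripper)
try SIG_FAR: (M_NAV, SIG_FAR) → (M_NAV, beep)
try SIG_LOW: (M_NAV, SIG_LOW) → (M_DROP, drive_stop)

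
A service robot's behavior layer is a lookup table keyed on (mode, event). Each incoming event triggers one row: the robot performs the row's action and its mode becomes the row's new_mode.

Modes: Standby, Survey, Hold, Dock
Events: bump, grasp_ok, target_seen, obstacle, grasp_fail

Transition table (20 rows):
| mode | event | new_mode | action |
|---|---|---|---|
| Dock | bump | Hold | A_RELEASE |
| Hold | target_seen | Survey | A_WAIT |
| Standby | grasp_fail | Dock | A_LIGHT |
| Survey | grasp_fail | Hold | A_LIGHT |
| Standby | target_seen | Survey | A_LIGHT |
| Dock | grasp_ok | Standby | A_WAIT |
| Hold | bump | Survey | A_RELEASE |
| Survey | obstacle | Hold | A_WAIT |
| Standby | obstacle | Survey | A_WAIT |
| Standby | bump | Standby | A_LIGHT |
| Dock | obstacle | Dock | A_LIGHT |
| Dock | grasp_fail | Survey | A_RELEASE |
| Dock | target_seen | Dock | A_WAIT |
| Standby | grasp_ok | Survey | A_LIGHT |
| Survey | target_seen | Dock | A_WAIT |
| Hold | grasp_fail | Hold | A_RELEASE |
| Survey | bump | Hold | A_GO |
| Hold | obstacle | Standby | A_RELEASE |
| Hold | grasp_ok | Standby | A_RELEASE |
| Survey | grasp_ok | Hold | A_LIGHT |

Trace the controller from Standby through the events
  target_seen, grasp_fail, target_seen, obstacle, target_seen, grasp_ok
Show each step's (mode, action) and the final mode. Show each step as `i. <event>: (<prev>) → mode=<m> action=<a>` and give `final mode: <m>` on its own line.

1. target_seen: (Standby) → mode=Survey action=A_LIGHT
2. grasp_fail: (Survey) → mode=Hold action=A_LIGHT
3. target_seen: (Hold) → mode=Survey action=A_WAIT
4. obstacle: (Survey) → mode=Hold action=A_WAIT
5. target_seen: (Hold) → mode=Survey action=A_WAIT
6. grasp_ok: (Survey) → mode=Hold action=A_LIGHT

final mode: Hold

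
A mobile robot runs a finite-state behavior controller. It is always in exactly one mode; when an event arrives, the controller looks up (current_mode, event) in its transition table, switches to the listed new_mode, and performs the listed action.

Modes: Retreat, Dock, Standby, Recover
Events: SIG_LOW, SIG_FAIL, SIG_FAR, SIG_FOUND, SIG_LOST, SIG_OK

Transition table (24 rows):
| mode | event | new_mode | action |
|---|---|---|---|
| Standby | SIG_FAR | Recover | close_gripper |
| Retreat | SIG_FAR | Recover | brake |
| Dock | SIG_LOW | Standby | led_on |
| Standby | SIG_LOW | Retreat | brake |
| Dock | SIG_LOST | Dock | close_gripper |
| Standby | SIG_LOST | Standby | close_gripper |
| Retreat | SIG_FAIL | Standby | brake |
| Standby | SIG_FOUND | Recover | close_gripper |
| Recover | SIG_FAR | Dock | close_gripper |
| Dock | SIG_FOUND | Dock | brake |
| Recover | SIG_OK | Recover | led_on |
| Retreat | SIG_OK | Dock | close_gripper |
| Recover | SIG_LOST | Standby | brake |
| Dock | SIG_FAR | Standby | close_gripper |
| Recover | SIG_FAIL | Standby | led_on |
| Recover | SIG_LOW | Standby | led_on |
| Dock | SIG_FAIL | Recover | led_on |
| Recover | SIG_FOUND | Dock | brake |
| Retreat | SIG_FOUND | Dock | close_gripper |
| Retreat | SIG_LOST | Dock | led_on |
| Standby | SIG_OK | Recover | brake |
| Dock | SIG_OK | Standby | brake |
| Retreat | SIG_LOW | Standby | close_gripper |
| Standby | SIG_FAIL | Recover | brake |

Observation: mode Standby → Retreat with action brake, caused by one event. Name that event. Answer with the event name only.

try SIG_LOW: (Standby, SIG_LOW) → (Retreat, brake)  ← matches
try SIG_FAIL: (Standby, SIG_FAIL) → (Recover, brake)
try SIG_FAR: (Standby, SIG_FAR) → (Recover, close_gripper)
try SIG_FOUND: (Standby, SIG_FOUND) → (Recover, close_gripper)
try SIG_LOST: (Standby, SIG_LOST) → (Standby, close_gripper)
try SIG_OK: (Standby, SIG_OK) → (Recover, brake)

SIG_LOW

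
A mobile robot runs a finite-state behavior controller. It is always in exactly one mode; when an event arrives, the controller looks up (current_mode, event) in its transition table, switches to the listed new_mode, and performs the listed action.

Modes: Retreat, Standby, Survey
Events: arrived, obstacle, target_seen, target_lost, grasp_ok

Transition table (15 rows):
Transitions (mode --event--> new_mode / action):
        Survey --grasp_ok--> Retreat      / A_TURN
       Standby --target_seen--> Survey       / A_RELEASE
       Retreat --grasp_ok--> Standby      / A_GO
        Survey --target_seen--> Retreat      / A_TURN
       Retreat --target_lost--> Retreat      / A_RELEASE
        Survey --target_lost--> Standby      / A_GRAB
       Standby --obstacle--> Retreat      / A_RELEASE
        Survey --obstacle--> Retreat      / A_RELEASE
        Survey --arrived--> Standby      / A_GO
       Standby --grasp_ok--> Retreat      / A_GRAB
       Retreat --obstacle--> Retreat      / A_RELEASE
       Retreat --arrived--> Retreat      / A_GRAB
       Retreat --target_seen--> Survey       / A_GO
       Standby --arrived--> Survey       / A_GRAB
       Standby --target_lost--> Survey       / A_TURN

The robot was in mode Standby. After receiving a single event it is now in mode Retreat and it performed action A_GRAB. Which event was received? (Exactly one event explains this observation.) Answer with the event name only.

try arrived: (Standby, arrived) → (Survey, A_GRAB)
try obstacle: (Standby, obstacle) → (Retreat, A_RELEASE)
try target_seen: (Standby, target_seen) → (Survey, A_RELEASE)
try target_lost: (Standby, target_lost) → (Survey, A_TURN)
try grasp_ok: (Standby, grasp_ok) → (Retreat, A_GRAB)  ← matches

grasp_ok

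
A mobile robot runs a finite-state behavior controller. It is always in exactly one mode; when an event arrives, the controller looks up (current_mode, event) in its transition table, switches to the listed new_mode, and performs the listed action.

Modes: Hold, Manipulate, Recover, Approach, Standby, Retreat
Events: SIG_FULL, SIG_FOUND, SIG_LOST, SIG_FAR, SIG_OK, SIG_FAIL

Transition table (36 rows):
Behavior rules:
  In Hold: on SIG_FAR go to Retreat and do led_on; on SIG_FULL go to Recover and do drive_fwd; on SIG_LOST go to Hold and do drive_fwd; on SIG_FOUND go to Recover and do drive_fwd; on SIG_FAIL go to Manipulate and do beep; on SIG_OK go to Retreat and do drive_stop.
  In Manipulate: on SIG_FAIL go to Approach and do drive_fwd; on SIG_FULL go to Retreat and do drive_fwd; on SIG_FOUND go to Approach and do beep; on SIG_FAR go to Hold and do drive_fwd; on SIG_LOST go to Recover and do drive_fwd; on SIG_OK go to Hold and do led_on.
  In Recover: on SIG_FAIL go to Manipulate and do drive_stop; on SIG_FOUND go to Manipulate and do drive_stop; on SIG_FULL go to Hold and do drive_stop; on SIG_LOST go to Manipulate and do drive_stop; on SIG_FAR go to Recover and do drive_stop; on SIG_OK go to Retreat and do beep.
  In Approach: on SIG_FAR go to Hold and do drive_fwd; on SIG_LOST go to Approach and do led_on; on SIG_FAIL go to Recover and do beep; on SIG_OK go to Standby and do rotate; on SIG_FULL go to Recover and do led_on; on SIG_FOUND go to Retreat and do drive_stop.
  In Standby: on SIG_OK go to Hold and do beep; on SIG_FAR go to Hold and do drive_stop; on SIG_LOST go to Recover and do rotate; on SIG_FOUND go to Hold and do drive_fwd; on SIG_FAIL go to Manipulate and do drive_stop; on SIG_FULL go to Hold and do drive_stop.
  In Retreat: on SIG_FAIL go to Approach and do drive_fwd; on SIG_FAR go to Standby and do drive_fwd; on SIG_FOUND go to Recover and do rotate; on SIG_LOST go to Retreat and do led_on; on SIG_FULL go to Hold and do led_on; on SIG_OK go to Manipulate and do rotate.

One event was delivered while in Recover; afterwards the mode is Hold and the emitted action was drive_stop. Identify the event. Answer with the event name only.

try SIG_FULL: (Recover, SIG_FULL) → (Hold, drive_stop)  ← matches
try SIG_FOUND: (Recover, SIG_FOUND) → (Manipulate, drive_stop)
try SIG_LOST: (Recover, SIG_LOST) → (Manipulate, drive_stop)
try SIG_FAR: (Recover, SIG_FAR) → (Recover, drive_stop)
try SIG_OK: (Recover, SIG_OK) → (Retreat, beep)
try SIG_FAIL: (Recover, SIG_FAIL) → (Manipulate, drive_stop)

SIG_FULL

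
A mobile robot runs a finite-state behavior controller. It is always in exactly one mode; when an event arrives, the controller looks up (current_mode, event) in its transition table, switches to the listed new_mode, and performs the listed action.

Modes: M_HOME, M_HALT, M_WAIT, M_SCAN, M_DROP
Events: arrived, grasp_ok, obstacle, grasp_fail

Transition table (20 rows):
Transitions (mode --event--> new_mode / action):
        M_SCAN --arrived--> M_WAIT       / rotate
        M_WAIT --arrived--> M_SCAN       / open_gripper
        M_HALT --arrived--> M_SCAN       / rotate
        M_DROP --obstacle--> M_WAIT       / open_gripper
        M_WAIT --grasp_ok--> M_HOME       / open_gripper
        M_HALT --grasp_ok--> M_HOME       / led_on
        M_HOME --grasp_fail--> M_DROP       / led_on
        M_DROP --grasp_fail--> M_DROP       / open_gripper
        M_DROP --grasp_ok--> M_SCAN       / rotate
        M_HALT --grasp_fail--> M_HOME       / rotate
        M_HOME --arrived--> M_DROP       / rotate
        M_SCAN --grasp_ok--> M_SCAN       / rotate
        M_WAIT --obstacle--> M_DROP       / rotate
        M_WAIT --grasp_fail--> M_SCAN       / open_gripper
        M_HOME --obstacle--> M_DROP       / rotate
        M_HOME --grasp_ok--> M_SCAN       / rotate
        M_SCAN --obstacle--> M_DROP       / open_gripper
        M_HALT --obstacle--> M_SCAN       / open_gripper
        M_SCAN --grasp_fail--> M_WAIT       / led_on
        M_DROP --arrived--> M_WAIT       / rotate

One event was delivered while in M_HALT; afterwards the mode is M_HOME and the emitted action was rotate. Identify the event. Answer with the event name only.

try arrived: (M_HALT, arrived) → (M_SCAN, rotate)
try grasp_ok: (M_HALT, grasp_ok) → (M_HOME, led_on)
try obstacle: (M_HALT, obstacle) → (M_SCAN, open_gripper)
try grasp_fail: (M_HALT, grasp_fail) → (M_HOME, rotate)  ← matches

grasp_fail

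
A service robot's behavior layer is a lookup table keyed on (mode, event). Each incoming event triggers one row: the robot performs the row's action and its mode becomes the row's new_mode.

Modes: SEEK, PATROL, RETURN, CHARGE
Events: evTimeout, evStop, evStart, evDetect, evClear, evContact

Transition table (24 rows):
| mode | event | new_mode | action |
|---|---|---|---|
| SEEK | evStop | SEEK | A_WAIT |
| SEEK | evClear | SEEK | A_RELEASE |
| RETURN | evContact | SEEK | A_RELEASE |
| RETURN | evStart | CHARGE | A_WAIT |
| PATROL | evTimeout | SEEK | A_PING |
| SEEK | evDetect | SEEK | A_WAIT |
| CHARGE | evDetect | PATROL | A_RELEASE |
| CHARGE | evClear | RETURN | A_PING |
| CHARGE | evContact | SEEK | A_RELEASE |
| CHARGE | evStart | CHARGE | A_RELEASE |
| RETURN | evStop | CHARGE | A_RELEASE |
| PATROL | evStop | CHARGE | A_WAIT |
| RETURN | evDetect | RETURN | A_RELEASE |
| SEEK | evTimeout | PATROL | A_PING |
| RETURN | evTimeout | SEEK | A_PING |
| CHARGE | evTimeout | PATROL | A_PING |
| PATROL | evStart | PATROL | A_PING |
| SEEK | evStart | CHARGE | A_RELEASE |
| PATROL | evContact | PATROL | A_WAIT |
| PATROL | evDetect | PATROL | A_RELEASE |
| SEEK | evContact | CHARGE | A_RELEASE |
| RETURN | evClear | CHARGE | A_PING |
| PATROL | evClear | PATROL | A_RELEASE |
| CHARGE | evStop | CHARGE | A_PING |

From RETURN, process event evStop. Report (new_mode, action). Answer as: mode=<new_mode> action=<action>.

mode=CHARGE action=A_RELEASE

current mode = RETURN; filter table to that mode:
  (RETURN, evContact) → (SEEK, A_RELEASE)
  (RETURN, evStart) → (CHARGE, A_WAIT)
  (RETURN, evStop) → (CHARGE, A_RELEASE)  ← event matches
  (RETURN, evDetect) → (RETURN, A_RELEASE)
  (RETURN, evTimeout) → (SEEK, A_PING)
  (RETURN, evClear) → (CHARGE, A_PING)
event = evStop selects (CHARGE, A_RELEASE)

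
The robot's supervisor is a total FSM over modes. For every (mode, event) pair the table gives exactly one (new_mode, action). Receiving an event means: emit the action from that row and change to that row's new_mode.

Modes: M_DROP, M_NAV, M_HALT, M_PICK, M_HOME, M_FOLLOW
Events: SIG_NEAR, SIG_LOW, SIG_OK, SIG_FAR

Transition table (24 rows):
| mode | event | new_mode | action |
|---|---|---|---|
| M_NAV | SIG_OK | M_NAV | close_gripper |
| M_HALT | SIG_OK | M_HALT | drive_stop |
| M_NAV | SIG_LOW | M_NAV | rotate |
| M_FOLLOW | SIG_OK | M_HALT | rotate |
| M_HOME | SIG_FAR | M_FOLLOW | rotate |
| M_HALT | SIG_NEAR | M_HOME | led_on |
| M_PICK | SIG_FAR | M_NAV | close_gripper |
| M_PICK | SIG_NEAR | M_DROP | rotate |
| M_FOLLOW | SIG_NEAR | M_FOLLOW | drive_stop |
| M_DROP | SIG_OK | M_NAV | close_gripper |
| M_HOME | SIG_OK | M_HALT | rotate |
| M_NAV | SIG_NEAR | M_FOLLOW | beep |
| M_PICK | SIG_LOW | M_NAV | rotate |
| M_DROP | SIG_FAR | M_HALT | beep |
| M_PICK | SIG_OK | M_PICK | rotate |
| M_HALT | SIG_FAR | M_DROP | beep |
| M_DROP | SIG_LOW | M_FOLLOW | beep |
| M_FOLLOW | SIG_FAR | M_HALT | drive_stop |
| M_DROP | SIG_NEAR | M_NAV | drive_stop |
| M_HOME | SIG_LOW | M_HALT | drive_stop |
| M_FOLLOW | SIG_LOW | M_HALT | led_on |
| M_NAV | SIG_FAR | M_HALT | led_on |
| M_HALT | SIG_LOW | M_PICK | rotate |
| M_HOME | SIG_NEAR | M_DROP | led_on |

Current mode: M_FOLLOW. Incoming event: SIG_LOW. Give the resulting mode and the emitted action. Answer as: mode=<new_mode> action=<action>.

current mode = M_FOLLOW; filter table to that mode:
  (M_FOLLOW, SIG_OK) → (M_HALT, rotate)
  (M_FOLLOW, SIG_NEAR) → (M_FOLLOW, drive_stop)
  (M_FOLLOW, SIG_FAR) → (M_HALT, drive_stop)
  (M_FOLLOW, SIG_LOW) → (M_HALT, led_on)  ← event matches
event = SIG_LOW selects (M_HALT, led_on)

mode=M_HALT action=led_on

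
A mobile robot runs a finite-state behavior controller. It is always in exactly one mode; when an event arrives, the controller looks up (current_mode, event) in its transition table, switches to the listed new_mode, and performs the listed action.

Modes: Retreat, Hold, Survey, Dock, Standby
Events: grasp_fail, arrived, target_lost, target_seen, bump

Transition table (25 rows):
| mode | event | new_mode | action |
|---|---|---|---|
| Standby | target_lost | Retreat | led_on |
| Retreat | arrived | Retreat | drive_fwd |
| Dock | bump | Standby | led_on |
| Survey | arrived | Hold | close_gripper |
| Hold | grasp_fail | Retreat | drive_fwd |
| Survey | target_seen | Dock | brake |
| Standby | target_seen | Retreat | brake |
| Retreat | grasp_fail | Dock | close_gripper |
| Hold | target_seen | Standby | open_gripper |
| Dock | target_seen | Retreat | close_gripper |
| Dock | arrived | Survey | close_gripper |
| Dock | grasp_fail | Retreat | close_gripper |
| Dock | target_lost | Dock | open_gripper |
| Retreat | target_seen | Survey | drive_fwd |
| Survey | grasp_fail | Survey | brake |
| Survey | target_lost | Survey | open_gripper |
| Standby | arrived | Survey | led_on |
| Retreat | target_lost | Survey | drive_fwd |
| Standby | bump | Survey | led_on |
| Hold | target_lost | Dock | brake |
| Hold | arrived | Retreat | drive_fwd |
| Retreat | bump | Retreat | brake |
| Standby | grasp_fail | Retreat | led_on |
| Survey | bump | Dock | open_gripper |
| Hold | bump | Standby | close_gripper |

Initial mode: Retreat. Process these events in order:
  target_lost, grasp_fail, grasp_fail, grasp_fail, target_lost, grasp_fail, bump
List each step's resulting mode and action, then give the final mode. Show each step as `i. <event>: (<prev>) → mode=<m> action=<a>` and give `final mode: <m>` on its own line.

1. target_lost: (Retreat) → mode=Survey action=drive_fwd
2. grasp_fail: (Survey) → mode=Survey action=brake
3. grasp_fail: (Survey) → mode=Survey action=brake
4. grasp_fail: (Survey) → mode=Survey action=brake
5. target_lost: (Survey) → mode=Survey action=open_gripper
6. grasp_fail: (Survey) → mode=Survey action=brake
7. bump: (Survey) → mode=Dock action=open_gripper

final mode: Dock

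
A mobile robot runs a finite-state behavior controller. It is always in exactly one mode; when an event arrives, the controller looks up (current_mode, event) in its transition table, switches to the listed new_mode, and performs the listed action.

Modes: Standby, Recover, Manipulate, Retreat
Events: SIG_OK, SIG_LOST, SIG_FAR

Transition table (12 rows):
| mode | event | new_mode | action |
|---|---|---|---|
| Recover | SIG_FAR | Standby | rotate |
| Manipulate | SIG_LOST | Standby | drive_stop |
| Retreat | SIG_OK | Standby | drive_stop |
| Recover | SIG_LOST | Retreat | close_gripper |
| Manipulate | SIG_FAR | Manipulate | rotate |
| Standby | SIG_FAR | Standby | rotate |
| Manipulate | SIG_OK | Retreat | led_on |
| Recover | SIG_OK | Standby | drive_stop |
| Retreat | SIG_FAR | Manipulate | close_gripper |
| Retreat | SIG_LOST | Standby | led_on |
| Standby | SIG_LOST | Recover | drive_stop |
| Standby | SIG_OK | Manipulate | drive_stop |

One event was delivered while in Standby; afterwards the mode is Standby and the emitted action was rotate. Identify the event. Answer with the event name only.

try SIG_OK: (Standby, SIG_OK) → (Manipulate, drive_stop)
try SIG_LOST: (Standby, SIG_LOST) → (Recover, drive_stop)
try SIG_FAR: (Standby, SIG_FAR) → (Standby, rotate)  ← matches

SIG_FAR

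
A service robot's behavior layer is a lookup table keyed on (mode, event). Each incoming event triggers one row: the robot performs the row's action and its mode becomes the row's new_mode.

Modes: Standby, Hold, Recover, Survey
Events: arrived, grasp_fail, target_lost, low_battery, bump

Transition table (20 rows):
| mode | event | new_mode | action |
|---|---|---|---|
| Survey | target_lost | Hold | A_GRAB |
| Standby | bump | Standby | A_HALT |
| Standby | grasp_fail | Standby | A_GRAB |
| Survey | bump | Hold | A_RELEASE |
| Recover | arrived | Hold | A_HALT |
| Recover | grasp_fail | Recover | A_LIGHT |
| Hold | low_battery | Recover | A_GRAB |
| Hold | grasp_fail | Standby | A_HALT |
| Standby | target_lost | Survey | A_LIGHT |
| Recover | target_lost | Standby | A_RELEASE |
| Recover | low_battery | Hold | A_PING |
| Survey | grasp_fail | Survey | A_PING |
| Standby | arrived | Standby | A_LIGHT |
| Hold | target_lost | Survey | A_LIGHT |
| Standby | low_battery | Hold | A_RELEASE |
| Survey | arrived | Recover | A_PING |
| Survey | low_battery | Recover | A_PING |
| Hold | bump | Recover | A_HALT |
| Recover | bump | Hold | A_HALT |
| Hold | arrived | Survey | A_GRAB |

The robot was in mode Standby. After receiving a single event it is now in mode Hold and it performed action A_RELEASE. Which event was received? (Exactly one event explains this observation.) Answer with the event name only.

low_battery

try arrived: (Standby, arrived) → (Standby, A_LIGHT)
try grasp_fail: (Standby, grasp_fail) → (Standby, A_GRAB)
try target_lost: (Standby, target_lost) → (Survey, A_LIGHT)
try low_battery: (Standby, low_battery) → (Hold, A_RELEASE)  ← matches
try bump: (Standby, bump) → (Standby, A_HALT)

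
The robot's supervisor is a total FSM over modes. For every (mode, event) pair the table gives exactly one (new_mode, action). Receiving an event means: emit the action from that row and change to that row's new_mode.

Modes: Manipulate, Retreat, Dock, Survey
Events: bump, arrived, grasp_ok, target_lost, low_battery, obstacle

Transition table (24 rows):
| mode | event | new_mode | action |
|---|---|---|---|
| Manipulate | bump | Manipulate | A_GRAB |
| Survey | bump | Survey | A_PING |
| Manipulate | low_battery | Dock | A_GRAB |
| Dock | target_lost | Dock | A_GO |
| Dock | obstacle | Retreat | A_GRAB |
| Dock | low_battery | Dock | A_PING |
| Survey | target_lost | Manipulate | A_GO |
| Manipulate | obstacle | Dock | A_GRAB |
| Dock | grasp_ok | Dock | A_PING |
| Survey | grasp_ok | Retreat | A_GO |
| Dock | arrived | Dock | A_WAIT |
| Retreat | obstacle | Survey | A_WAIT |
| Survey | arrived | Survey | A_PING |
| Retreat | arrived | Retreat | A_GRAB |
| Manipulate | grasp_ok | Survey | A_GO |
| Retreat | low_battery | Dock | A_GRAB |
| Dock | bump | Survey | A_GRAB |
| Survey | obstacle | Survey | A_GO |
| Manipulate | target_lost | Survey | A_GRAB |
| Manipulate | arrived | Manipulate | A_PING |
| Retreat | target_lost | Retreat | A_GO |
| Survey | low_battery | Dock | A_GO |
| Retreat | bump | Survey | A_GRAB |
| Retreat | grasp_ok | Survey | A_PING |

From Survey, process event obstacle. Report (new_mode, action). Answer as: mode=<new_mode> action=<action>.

current mode = Survey; filter table to that mode:
  (Survey, bump) → (Survey, A_PING)
  (Survey, target_lost) → (Manipulate, A_GO)
  (Survey, grasp_ok) → (Retreat, A_GO)
  (Survey, arrived) → (Survey, A_PING)
  (Survey, obstacle) → (Survey, A_GO)  ← event matches
  (Survey, low_battery) → (Dock, A_GO)
event = obstacle selects (Survey, A_GO)

mode=Survey action=A_GO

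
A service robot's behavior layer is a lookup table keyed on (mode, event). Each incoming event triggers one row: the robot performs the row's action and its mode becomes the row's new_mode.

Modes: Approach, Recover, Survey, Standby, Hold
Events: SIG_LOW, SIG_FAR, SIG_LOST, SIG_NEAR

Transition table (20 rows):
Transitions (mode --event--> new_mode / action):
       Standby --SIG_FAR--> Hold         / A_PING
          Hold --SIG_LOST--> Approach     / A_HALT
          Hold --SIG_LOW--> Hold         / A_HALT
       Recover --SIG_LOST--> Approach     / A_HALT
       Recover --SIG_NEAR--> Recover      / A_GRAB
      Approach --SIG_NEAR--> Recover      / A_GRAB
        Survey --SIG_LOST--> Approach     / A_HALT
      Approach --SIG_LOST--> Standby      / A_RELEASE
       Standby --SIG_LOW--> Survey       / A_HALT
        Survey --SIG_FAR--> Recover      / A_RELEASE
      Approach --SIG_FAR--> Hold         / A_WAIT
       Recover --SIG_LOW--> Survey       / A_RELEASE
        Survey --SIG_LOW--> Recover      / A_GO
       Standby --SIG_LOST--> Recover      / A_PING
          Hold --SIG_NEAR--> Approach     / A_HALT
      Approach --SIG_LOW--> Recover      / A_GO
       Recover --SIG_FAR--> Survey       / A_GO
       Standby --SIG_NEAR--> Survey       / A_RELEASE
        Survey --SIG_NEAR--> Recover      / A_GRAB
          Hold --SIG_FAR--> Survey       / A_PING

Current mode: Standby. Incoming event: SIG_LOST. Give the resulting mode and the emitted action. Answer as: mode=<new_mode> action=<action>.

mode=Recover action=A_PING

current mode = Standby; filter table to that mode:
  (Standby, SIG_FAR) → (Hold, A_PING)
  (Standby, SIG_LOW) → (Survey, A_HALT)
  (Standby, SIG_LOST) → (Recover, A_PING)  ← event matches
  (Standby, SIG_NEAR) → (Survey, A_RELEASE)
event = SIG_LOST selects (Recover, A_PING)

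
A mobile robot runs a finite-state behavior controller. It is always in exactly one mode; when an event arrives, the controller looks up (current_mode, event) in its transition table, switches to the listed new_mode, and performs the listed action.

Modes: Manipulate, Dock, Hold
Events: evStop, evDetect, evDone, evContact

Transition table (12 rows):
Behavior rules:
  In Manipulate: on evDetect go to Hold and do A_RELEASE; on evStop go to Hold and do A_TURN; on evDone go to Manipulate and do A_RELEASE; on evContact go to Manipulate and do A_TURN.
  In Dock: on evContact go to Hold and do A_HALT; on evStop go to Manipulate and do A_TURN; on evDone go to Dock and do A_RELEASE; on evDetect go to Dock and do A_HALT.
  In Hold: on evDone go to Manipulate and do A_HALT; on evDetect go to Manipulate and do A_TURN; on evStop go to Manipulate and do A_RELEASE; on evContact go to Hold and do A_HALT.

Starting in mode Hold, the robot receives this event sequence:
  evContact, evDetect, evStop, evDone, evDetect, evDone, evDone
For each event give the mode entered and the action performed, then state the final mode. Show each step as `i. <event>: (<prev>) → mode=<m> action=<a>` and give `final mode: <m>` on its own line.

final mode: Manipulate

1. evContact: (Hold) → mode=Hold action=A_HALT
2. evDetect: (Hold) → mode=Manipulate action=A_TURN
3. evStop: (Manipulate) → mode=Hold action=A_TURN
4. evDone: (Hold) → mode=Manipulate action=A_HALT
5. evDetect: (Manipulate) → mode=Hold action=A_RELEASE
6. evDone: (Hold) → mode=Manipulate action=A_HALT
7. evDone: (Manipulate) → mode=Manipulate action=A_RELEASE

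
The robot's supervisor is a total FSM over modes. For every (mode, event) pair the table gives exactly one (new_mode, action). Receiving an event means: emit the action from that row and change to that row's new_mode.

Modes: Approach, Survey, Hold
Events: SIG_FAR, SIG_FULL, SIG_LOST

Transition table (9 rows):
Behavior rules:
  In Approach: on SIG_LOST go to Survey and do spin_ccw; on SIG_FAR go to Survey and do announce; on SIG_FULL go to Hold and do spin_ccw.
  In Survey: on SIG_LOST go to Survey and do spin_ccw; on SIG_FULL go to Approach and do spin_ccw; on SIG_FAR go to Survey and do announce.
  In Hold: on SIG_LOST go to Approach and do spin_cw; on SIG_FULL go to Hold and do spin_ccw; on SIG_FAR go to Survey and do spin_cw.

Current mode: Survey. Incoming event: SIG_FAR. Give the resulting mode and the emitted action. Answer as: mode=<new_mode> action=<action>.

mode=Survey action=announce

current mode = Survey; filter table to that mode:
  (Survey, SIG_LOST) → (Survey, spin_ccw)
  (Survey, SIG_FULL) → (Approach, spin_ccw)
  (Survey, SIG_FAR) → (Survey, announce)  ← event matches
event = SIG_FAR selects (Survey, announce)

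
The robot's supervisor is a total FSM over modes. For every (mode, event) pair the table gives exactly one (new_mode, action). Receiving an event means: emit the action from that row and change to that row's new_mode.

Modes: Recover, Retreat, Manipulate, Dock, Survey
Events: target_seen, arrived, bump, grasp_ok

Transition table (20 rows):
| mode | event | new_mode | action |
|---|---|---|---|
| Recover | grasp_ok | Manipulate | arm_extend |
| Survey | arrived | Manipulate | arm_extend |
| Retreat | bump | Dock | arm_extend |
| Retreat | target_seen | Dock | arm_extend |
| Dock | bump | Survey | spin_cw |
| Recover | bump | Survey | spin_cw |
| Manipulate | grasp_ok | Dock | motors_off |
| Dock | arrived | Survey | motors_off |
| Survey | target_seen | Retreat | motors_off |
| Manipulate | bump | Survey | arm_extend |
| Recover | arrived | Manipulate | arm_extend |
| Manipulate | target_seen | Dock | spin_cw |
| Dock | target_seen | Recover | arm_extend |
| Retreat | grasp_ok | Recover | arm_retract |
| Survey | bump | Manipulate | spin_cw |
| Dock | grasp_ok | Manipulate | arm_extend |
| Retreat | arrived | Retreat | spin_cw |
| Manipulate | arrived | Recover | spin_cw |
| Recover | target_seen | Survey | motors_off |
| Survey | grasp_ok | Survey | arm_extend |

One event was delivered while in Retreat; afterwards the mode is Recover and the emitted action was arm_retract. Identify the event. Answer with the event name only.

try target_seen: (Retreat, target_seen) → (Dock, arm_extend)
try arrived: (Retreat, arrived) → (Retreat, spin_cw)
try bump: (Retreat, bump) → (Dock, arm_extend)
try grasp_ok: (Retreat, grasp_ok) → (Recover, arm_retract)  ← matches

grasp_ok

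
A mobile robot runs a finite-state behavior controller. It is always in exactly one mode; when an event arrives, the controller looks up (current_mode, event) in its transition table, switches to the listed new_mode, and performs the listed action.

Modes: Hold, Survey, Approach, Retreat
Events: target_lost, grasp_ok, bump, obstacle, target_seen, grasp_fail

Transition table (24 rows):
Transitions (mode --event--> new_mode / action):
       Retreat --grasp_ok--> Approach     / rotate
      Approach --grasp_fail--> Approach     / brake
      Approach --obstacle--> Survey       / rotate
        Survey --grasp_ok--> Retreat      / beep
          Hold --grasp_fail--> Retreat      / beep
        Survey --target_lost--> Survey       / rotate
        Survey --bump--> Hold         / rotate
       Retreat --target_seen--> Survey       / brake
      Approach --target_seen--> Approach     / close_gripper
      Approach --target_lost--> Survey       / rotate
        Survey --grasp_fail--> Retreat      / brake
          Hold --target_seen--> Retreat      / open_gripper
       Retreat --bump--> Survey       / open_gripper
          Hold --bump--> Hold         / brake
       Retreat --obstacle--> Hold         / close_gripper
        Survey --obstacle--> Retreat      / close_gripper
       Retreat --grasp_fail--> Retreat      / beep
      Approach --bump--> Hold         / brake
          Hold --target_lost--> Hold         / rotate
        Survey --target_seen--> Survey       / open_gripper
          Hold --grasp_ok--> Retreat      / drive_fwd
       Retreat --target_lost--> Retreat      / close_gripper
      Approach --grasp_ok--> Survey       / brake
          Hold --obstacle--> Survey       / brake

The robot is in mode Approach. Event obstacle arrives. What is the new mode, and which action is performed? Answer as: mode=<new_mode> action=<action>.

current mode = Approach; filter table to that mode:
  (Approach, grasp_fail) → (Approach, brake)
  (Approach, obstacle) → (Survey, rotate)  ← event matches
  (Approach, target_seen) → (Approach, close_gripper)
  (Approach, target_lost) → (Survey, rotate)
  (Approach, bump) → (Hold, brake)
  (Approach, grasp_ok) → (Survey, brake)
event = obstacle selects (Survey, rotate)

mode=Survey action=rotate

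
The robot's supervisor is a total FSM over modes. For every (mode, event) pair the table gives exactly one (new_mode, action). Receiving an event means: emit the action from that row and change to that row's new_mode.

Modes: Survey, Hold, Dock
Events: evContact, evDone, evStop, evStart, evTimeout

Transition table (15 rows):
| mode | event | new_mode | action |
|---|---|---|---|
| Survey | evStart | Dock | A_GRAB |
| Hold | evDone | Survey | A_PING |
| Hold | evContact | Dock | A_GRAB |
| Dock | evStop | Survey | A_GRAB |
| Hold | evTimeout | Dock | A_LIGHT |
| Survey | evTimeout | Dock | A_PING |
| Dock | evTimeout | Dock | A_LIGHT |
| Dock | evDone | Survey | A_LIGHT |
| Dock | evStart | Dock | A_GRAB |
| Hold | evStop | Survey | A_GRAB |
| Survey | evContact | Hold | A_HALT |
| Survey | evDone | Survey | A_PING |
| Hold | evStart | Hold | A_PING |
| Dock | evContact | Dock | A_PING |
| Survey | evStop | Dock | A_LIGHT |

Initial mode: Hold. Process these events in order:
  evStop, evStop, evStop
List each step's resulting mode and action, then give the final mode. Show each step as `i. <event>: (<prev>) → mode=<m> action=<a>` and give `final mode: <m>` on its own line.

final mode: Survey

1. evStop: (Hold) → mode=Survey action=A_GRAB
2. evStop: (Survey) → mode=Dock action=A_LIGHT
3. evStop: (Dock) → mode=Survey action=A_GRAB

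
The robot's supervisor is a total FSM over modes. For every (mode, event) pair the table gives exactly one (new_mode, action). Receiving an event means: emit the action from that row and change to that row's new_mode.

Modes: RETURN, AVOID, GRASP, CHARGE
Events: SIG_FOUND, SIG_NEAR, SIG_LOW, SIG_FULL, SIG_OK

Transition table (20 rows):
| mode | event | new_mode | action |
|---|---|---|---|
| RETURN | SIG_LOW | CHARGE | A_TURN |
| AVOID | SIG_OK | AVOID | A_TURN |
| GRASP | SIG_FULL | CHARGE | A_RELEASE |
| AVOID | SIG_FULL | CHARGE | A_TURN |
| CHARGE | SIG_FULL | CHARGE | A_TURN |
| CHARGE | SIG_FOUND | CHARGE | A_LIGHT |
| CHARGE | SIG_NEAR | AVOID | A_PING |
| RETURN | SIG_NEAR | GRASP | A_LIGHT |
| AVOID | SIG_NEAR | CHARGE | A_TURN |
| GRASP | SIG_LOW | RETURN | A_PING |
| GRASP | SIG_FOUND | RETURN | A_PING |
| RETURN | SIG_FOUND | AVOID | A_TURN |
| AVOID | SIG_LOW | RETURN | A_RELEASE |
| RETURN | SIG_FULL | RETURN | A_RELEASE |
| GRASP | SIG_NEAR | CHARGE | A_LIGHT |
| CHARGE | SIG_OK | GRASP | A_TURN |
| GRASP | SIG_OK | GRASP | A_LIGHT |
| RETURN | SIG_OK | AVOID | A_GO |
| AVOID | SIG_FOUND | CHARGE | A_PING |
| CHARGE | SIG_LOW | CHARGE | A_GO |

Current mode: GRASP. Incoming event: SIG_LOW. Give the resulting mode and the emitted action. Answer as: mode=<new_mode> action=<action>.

current mode = GRASP; filter table to that mode:
  (GRASP, SIG_FULL) → (CHARGE, A_RELEASE)
  (GRASP, SIG_LOW) → (RETURN, A_PING)  ← event matches
  (GRASP, SIG_FOUND) → (RETURN, A_PING)
  (GRASP, SIG_NEAR) → (CHARGE, A_LIGHT)
  (GRASP, SIG_OK) → (GRASP, A_LIGHT)
event = SIG_LOW selects (RETURN, A_PING)

mode=RETURN action=A_PING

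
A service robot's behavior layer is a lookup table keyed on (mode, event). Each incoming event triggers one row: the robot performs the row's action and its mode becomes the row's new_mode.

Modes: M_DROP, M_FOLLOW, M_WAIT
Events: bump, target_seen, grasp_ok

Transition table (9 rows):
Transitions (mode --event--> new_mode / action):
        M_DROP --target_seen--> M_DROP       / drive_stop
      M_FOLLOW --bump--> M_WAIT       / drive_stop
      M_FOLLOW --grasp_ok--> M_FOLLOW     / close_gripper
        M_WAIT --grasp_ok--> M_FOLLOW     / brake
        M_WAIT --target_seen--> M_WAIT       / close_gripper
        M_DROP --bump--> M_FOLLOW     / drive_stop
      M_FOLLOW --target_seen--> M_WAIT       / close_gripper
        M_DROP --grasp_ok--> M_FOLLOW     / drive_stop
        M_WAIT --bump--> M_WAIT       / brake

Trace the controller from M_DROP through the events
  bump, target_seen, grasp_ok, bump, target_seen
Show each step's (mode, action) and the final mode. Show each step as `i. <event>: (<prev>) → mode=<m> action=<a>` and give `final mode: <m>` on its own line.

1. bump: (M_DROP) → mode=M_FOLLOW action=drive_stop
2. target_seen: (M_FOLLOW) → mode=M_WAIT action=close_gripper
3. grasp_ok: (M_WAIT) → mode=M_FOLLOW action=brake
4. bump: (M_FOLLOW) → mode=M_WAIT action=drive_stop
5. target_seen: (M_WAIT) → mode=M_WAIT action=close_gripper

final mode: M_WAIT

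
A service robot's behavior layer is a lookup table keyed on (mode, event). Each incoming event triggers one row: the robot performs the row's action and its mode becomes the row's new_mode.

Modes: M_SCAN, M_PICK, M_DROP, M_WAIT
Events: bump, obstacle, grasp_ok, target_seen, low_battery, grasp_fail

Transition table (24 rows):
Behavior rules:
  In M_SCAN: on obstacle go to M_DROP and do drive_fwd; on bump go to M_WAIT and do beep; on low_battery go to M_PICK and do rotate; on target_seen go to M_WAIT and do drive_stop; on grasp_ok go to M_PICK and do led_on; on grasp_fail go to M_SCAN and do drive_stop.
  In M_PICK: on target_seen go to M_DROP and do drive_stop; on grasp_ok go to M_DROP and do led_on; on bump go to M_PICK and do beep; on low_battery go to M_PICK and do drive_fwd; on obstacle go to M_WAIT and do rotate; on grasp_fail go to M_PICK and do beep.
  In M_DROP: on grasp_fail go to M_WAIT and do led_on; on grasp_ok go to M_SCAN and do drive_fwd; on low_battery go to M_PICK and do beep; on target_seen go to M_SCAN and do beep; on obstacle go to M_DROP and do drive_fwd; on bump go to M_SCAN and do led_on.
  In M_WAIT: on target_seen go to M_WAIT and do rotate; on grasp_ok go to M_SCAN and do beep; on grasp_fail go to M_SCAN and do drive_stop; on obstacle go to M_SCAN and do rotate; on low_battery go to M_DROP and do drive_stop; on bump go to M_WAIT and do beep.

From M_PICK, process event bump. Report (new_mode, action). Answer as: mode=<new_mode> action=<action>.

mode=M_PICK action=beep

current mode = M_PICK; filter table to that mode:
  (M_PICK, target_seen) → (M_DROP, drive_stop)
  (M_PICK, grasp_ok) → (M_DROP, led_on)
  (M_PICK, bump) → (M_PICK, beep)  ← event matches
  (M_PICK, low_battery) → (M_PICK, drive_fwd)
  (M_PICK, obstacle) → (M_WAIT, rotate)
  (M_PICK, grasp_fail) → (M_PICK, beep)
event = bump selects (M_PICK, beep)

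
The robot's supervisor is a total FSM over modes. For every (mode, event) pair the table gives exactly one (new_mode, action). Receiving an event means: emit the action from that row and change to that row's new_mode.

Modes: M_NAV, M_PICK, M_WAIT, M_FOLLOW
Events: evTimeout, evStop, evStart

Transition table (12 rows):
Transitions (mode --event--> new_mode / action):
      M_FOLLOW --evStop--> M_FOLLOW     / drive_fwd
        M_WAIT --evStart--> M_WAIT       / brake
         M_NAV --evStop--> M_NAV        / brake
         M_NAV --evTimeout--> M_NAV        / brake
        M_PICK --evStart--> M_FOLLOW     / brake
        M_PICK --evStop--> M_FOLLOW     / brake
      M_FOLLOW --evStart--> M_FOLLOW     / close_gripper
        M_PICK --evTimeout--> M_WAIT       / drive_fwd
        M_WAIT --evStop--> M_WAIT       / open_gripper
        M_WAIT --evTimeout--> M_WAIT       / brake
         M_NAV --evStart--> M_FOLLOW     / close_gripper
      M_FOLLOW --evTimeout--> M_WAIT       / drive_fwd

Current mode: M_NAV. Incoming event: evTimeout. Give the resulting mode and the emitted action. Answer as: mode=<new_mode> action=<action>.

mode=M_NAV action=brake

current mode = M_NAV; filter table to that mode:
  (M_NAV, evStop) → (M_NAV, brake)
  (M_NAV, evTimeout) → (M_NAV, brake)  ← event matches
  (M_NAV, evStart) → (M_FOLLOW, close_gripper)
event = evTimeout selects (M_NAV, brake)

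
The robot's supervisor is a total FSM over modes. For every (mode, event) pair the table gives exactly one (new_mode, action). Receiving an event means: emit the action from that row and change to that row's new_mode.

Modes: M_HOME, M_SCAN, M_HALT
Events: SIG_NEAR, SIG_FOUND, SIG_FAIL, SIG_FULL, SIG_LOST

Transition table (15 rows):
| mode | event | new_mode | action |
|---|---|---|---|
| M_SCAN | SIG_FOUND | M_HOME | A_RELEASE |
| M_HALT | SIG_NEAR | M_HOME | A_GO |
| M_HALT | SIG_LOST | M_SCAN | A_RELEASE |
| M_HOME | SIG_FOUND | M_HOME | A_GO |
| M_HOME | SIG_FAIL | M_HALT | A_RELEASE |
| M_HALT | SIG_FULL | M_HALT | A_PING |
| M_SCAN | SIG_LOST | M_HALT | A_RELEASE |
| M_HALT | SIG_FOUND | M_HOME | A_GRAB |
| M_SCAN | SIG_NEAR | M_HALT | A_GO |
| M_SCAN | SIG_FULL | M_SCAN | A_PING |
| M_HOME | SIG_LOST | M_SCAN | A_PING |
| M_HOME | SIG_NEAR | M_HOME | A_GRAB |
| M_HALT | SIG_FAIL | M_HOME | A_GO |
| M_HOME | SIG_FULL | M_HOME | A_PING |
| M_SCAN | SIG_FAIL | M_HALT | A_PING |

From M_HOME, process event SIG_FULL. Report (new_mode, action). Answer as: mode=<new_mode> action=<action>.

mode=M_HOME action=A_PING

current mode = M_HOME; filter table to that mode:
  (M_HOME, SIG_FOUND) → (M_HOME, A_GO)
  (M_HOME, SIG_FAIL) → (M_HALT, A_RELEASE)
  (M_HOME, SIG_LOST) → (M_SCAN, A_PING)
  (M_HOME, SIG_NEAR) → (M_HOME, A_GRAB)
  (M_HOME, SIG_FULL) → (M_HOME, A_PING)  ← event matches
event = SIG_FULL selects (M_HOME, A_PING)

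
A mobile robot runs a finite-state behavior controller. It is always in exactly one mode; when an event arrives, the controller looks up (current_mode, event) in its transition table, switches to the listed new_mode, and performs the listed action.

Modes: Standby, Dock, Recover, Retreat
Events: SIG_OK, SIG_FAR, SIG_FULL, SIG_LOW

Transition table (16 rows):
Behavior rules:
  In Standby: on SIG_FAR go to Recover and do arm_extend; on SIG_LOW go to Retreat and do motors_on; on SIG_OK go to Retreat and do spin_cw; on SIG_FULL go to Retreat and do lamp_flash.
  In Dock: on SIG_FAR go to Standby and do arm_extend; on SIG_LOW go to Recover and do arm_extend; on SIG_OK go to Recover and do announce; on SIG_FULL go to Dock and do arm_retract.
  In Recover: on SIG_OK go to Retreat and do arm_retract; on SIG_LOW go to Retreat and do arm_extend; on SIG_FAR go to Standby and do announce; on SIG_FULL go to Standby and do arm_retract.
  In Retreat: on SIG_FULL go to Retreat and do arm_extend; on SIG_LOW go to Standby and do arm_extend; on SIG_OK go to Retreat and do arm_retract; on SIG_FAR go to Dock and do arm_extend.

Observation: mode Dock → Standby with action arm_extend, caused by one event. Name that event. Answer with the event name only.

SIG_FAR

try SIG_OK: (Dock, SIG_OK) → (Recover, announce)
try SIG_FAR: (Dock, SIG_FAR) → (Standby, arm_extend)  ← matches
try SIG_FULL: (Dock, SIG_FULL) → (Dock, arm_retract)
try SIG_LOW: (Dock, SIG_LOW) → (Recover, arm_extend)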